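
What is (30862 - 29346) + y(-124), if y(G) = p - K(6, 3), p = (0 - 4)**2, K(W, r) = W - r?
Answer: 1529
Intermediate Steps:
p = 16 (p = (-4)**2 = 16)
y(G) = 13 (y(G) = 16 - (6 - 1*3) = 16 - (6 - 3) = 16 - 1*3 = 16 - 3 = 13)
(30862 - 29346) + y(-124) = (30862 - 29346) + 13 = 1516 + 13 = 1529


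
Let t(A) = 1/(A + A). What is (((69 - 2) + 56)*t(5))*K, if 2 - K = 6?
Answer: -246/5 ≈ -49.200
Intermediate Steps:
t(A) = 1/(2*A)
K = -4 (K = 2 - 1*6 = 2 - 6 = -4)
(((69 - 2) + 56)*t(5))*K = (((69 - 2) + 56)*((½)/5))*(-4) = ((67 + 56)*((½)*(⅕)))*(-4) = (123*(⅒))*(-4) = (123/10)*(-4) = -246/5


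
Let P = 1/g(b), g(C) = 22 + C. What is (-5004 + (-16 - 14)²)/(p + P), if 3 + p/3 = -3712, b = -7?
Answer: 30780/83587 ≈ 0.36824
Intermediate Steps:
P = 1/15 (P = 1/(22 - 7) = 1/15 ≈ 0.066667)
p = -11145 (p = -9 + 3*(-3712) = -9 - 11136 = -11145)
(-5004 + (-16 - 14)²)/(p + P) = (-5004 + (-16 - 14)²)/(-11145 + 1/15) = (-5004 + (-30)²)/(-167174/15) = (-5004 + 900)*(-15/167174) = -4104*(-15/167174) = 30780/83587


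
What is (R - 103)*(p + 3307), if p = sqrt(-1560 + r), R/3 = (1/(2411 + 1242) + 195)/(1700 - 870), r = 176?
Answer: -512846190167/1515995 - 310157962*I*sqrt(346)/1515995 ≈ -3.3829e+5 - 3805.6*I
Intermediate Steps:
R = 1068504/1515995 (R = 3*((1/(2411 + 1242) + 195)/(1700 - 870)) = 3*((1/3653 + 195)/830) = 3*((1/3653 + 195)*(1/830)) = 3*((712336/3653)*(1/830)) = 3*(356168/1515995) = 1068504/1515995 ≈ 0.70482)
p = 2*I*sqrt(346) (p = sqrt(-1560 + 176) = sqrt(-1384) = 2*I*sqrt(346) ≈ 37.202*I)
(R - 103)*(p + 3307) = (1068504/1515995 - 103)*(2*I*sqrt(346) + 3307) = -155078981*(3307 + 2*I*sqrt(346))/1515995 = -512846190167/1515995 - 310157962*I*sqrt(346)/1515995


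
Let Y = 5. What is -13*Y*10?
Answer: -650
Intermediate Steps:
-13*Y*10 = -13*5*10 = -65*10 = -650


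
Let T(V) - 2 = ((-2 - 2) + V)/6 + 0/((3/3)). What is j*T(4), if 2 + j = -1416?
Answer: -2836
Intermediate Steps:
j = -1418 (j = -2 - 1416 = -1418)
T(V) = 4/3 + V/6 (T(V) = 2 + (((-2 - 2) + V)/6 + 0/((3/3))) = 2 + ((-4 + V)*(⅙) + 0/((3*(⅓)))) = 2 + ((-⅔ + V/6) + 0/1) = 2 + ((-⅔ + V/6) + 0*1) = 2 + ((-⅔ + V/6) + 0) = 2 + (-⅔ + V/6) = 4/3 + V/6)
j*T(4) = -1418*(4/3 + (⅙)*4) = -1418*(4/3 + ⅔) = -1418*2 = -2836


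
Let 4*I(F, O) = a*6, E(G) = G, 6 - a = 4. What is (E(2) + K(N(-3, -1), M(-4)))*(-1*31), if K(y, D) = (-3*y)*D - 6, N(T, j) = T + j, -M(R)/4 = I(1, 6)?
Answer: 4588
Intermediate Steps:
a = 2 (a = 6 - 1*4 = 6 - 4 = 2)
I(F, O) = 3 (I(F, O) = (2*6)/4 = (1/4)*12 = 3)
M(R) = -12 (M(R) = -4*3 = -12)
K(y, D) = -6 - 3*D*y (K(y, D) = -3*D*y - 6 = -6 - 3*D*y)
(E(2) + K(N(-3, -1), M(-4)))*(-1*31) = (2 + (-6 - 3*(-12)*(-3 - 1)))*(-1*31) = (2 + (-6 - 3*(-12)*(-4)))*(-31) = (2 + (-6 - 144))*(-31) = (2 - 150)*(-31) = -148*(-31) = 4588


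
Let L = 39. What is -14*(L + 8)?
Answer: -658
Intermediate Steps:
-14*(L + 8) = -14*(39 + 8) = -14*47 = -658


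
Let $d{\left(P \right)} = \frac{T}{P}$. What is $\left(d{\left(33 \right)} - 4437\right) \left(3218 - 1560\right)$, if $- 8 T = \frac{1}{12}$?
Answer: $- \frac{11652769693}{1584} \approx -7.3565 \cdot 10^{6}$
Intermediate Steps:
$T = - \frac{1}{96}$ ($T = - \frac{1}{8 \cdot 12} = \left(- \frac{1}{8}\right) \frac{1}{12} = - \frac{1}{96} \approx -0.010417$)
$d{\left(P \right)} = - \frac{1}{96 P}$
$\left(d{\left(33 \right)} - 4437\right) \left(3218 - 1560\right) = \left(- \frac{1}{96 \cdot 33} - 4437\right) \left(3218 - 1560\right) = \left(\left(- \frac{1}{96}\right) \frac{1}{33} - 4437\right) \left(3218 - 1560\right) = \left(- \frac{1}{3168} - 4437\right) 1658 = \left(- \frac{14056417}{3168}\right) 1658 = - \frac{11652769693}{1584}$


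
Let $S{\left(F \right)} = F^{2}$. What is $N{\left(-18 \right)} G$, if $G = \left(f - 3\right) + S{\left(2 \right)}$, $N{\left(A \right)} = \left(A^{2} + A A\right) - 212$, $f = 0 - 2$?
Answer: $-436$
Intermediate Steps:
$f = -2$
$N{\left(A \right)} = -212 + 2 A^{2}$ ($N{\left(A \right)} = \left(A^{2} + A^{2}\right) - 212 = 2 A^{2} - 212 = -212 + 2 A^{2}$)
$G = -1$ ($G = \left(-2 - 3\right) + 2^{2} = -5 + 4 = -1$)
$N{\left(-18 \right)} G = \left(-212 + 2 \left(-18\right)^{2}\right) \left(-1\right) = \left(-212 + 2 \cdot 324\right) \left(-1\right) = \left(-212 + 648\right) \left(-1\right) = 436 \left(-1\right) = -436$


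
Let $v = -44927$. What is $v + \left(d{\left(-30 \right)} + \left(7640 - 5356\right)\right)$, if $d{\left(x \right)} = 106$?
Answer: $-42537$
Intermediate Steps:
$v + \left(d{\left(-30 \right)} + \left(7640 - 5356\right)\right) = -44927 + \left(106 + \left(7640 - 5356\right)\right) = -44927 + \left(106 + 2284\right) = -44927 + 2390 = -42537$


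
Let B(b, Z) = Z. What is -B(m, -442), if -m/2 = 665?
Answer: 442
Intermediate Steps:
m = -1330 (m = -2*665 = -1330)
-B(m, -442) = -1*(-442) = 442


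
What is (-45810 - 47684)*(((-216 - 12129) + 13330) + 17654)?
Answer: -1742634666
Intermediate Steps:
(-45810 - 47684)*(((-216 - 12129) + 13330) + 17654) = -93494*((-12345 + 13330) + 17654) = -93494*(985 + 17654) = -93494*18639 = -1742634666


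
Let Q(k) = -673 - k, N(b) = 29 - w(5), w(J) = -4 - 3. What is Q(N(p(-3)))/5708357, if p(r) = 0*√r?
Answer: -709/5708357 ≈ -0.00012420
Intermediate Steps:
w(J) = -7
p(r) = 0
N(b) = 36 (N(b) = 29 - 1*(-7) = 29 + 7 = 36)
Q(N(p(-3)))/5708357 = (-673 - 1*36)/5708357 = (-673 - 36)*(1/5708357) = -709*1/5708357 = -709/5708357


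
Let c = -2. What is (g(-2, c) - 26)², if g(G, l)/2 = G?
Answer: 900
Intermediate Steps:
g(G, l) = 2*G
(g(-2, c) - 26)² = (2*(-2) - 26)² = (-4 - 26)² = (-30)² = 900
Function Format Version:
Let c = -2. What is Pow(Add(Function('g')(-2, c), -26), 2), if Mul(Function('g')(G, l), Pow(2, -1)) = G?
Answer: 900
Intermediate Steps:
Function('g')(G, l) = Mul(2, G)
Pow(Add(Function('g')(-2, c), -26), 2) = Pow(Add(Mul(2, -2), -26), 2) = Pow(Add(-4, -26), 2) = Pow(-30, 2) = 900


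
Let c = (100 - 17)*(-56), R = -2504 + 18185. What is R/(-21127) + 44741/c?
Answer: -1018128395/98198296 ≈ -10.368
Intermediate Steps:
R = 15681
c = -4648 (c = 83*(-56) = -4648)
R/(-21127) + 44741/c = 15681/(-21127) + 44741/(-4648) = 15681*(-1/21127) + 44741*(-1/4648) = -15681/21127 - 44741/4648 = -1018128395/98198296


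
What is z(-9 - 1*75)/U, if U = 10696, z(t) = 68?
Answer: 17/2674 ≈ 0.0063575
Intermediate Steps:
z(-9 - 1*75)/U = 68/10696 = 68*(1/10696) = 17/2674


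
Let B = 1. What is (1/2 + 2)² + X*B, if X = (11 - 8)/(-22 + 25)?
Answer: 29/4 ≈ 7.2500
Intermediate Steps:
X = 1 (X = 3/3 = 3*(⅓) = 1)
(1/2 + 2)² + X*B = (1/2 + 2)² + 1*1 = (1*(½) + 2)² + 1 = (½ + 2)² + 1 = (5/2)² + 1 = 25/4 + 1 = 29/4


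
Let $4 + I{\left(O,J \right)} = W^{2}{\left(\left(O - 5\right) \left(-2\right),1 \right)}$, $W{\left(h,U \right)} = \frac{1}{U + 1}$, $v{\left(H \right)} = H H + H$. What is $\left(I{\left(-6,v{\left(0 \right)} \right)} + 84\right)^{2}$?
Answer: $\frac{103041}{16} \approx 6440.1$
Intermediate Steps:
$v{\left(H \right)} = H + H^{2}$ ($v{\left(H \right)} = H^{2} + H = H + H^{2}$)
$W{\left(h,U \right)} = \frac{1}{1 + U}$
$I{\left(O,J \right)} = - \frac{15}{4}$ ($I{\left(O,J \right)} = -4 + \left(\frac{1}{1 + 1}\right)^{2} = -4 + \left(\frac{1}{2}\right)^{2} = -4 + \frac{1}{4} = - \frac{15}{4}$)
$\left(I{\left(-6,v{\left(0 \right)} \right)} + 84\right)^{2} = \left(- \frac{15}{4} + 84\right)^{2} = \left(\frac{321}{4}\right)^{2} = \frac{103041}{16}$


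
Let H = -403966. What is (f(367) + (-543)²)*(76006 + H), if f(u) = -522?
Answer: -96527482920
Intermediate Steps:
(f(367) + (-543)²)*(76006 + H) = (-522 + (-543)²)*(76006 - 403966) = (-522 + 294849)*(-327960) = 294327*(-327960) = -96527482920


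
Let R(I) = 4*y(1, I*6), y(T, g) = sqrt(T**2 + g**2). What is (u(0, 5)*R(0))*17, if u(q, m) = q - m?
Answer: -340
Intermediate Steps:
R(I) = 4*sqrt(1 + 36*I**2) (R(I) = 4*sqrt(1**2 + (I*6)**2) = 4*sqrt(1 + (6*I)**2) = 4*sqrt(1 + 36*I**2))
(u(0, 5)*R(0))*17 = ((0 - 1*5)*(4*sqrt(1 + 36*0**2)))*17 = ((0 - 5)*(4*sqrt(1 + 36*0)))*17 = -20*sqrt(1 + 0)*17 = -20*sqrt(1)*17 = -20*17 = -340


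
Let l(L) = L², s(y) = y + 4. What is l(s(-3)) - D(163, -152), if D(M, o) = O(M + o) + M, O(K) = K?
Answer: -173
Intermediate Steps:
s(y) = 4 + y
D(M, o) = o + 2*M (D(M, o) = (M + o) + M = o + 2*M)
l(s(-3)) - D(163, -152) = (4 - 3)² - (-152 + 2*163) = 1² - (-152 + 326) = 1 - 1*174 = 1 - 174 = -173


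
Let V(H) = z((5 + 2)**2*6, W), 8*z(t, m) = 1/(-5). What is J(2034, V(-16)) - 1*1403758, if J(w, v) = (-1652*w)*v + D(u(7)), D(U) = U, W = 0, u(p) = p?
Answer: -6598734/5 ≈ -1.3197e+6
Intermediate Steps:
z(t, m) = -1/40 (z(t, m) = (1/8)/(-5) = (1/8)*(-1/5) = -1/40)
V(H) = -1/40
J(w, v) = 7 - 1652*v*w (J(w, v) = (-1652*w)*v + 7 = -1652*v*w + 7 = 7 - 1652*v*w)
J(2034, V(-16)) - 1*1403758 = (7 - 1652*(-1/40)*2034) - 1*1403758 = (7 + 420021/5) - 1403758 = 420056/5 - 1403758 = -6598734/5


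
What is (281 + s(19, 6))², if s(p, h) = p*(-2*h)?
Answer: 2809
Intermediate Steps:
s(p, h) = -2*h*p
(281 + s(19, 6))² = (281 - 2*6*19)² = (281 - 228)² = 53² = 2809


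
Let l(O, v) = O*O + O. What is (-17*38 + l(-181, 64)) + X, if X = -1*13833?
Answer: 18101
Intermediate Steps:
X = -13833
l(O, v) = O + O**2 (l(O, v) = O**2 + O = O + O**2)
(-17*38 + l(-181, 64)) + X = (-17*38 - 181*(1 - 181)) - 13833 = (-646 - 181*(-180)) - 13833 = (-646 + 32580) - 13833 = 31934 - 13833 = 18101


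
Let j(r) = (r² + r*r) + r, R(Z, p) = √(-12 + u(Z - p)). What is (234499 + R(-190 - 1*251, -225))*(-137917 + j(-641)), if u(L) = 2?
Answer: 160210654796 + 683204*I*√10 ≈ 1.6021e+11 + 2.1605e+6*I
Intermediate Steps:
R(Z, p) = I*√10 (R(Z, p) = √(-12 + 2) = √(-10) = I*√10)
j(r) = r + 2*r² (j(r) = (r² + r²) + r = 2*r² + r = r + 2*r²)
(234499 + R(-190 - 1*251, -225))*(-137917 + j(-641)) = (234499 + I*√10)*(-137917 - 641*(1 + 2*(-641))) = (234499 + I*√10)*(-137917 - 641*(1 - 1282)) = (234499 + I*√10)*(-137917 - 641*(-1281)) = (234499 + I*√10)*(-137917 + 821121) = (234499 + I*√10)*683204 = 160210654796 + 683204*I*√10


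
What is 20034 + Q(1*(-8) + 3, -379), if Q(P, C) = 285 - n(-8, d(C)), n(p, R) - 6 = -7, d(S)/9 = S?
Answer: 20320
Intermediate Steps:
d(S) = 9*S
n(p, R) = -1 (n(p, R) = 6 - 7 = -1)
Q(P, C) = 286 (Q(P, C) = 285 - 1*(-1) = 285 + 1 = 286)
20034 + Q(1*(-8) + 3, -379) = 20034 + 286 = 20320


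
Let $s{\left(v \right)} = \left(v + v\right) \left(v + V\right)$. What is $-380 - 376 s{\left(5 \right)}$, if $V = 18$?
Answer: $-86860$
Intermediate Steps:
$s{\left(v \right)} = 2 v \left(18 + v\right)$ ($s{\left(v \right)} = \left(v + v\right) \left(v + 18\right) = 2 v \left(18 + v\right)$)
$-380 - 376 s{\left(5 \right)} = -380 - 376 \cdot 2 \cdot 5 \left(18 + 5\right) = -380 - 376 \cdot 2 \cdot 5 \cdot 23 = -380 - 86480 = -86860$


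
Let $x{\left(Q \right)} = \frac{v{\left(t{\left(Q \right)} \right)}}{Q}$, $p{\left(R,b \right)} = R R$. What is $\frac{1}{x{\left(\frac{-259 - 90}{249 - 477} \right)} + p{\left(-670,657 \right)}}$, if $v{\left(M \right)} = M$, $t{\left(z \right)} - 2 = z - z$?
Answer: $\frac{349}{156666556} \approx 2.2277 \cdot 10^{-6}$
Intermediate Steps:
$t{\left(z \right)} = 2$ ($t{\left(z \right)} = 2 + \left(z - z\right) = 2 + 0 = 2$)
$p{\left(R,b \right)} = R^{2}$
$x{\left(Q \right)} = \frac{2}{Q}$
$\frac{1}{x{\left(\frac{-259 - 90}{249 - 477} \right)} + p{\left(-670,657 \right)}} = \frac{1}{\frac{2}{\left(-259 - 90\right) \frac{1}{249 - 477}} + \left(-670\right)^{2}} = \frac{1}{\frac{2}{\left(-349\right) \frac{1}{-228}} + 448900} = \frac{1}{\frac{2}{\left(-349\right) \left(- \frac{1}{228}\right)} + 448900} = \frac{1}{\frac{2}{\frac{349}{228}} + 448900} = \frac{1}{2 \cdot \frac{228}{349} + 448900} = \frac{1}{\frac{456}{349} + 448900} = \frac{1}{\frac{156666556}{349}} = \frac{349}{156666556}$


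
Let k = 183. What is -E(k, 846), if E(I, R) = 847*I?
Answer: -155001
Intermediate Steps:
-E(k, 846) = -847*183 = -1*155001 = -155001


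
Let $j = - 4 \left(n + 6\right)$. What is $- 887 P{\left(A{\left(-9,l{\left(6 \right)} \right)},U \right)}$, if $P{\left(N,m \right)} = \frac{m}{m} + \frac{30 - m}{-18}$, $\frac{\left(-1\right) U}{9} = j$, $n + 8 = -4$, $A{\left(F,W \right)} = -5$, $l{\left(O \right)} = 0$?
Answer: $\frac{33706}{3} \approx 11235.0$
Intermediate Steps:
$n = -12$ ($n = -8 - 4 = -12$)
$j = 24$ ($j = - 4 \left(-12 + 6\right) = \left(-4\right) \left(-6\right) = 24$)
$U = -216$ ($U = \left(-9\right) 24 = -216$)
$P{\left(N,m \right)} = - \frac{2}{3} + \frac{m}{18}$ ($P{\left(N,m \right)} = 1 + \left(30 - m\right) \left(- \frac{1}{18}\right) = 1 + \left(- \frac{5}{3} + \frac{m}{18}\right) = - \frac{2}{3} + \frac{m}{18}$)
$- 887 P{\left(A{\left(-9,l{\left(6 \right)} \right)},U \right)} = - 887 \left(- \frac{2}{3} + \frac{1}{18} \left(-216\right)\right) = - 887 \left(- \frac{2}{3} - 12\right) = \left(-887\right) \left(- \frac{38}{3}\right) = \frac{33706}{3}$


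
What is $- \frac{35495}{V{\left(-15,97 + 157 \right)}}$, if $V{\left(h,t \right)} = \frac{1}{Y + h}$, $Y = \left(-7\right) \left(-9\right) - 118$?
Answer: $2484650$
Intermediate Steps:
$Y = -55$ ($Y = 63 - 118 = -55$)
$V{\left(h,t \right)} = \frac{1}{-55 + h}$
$- \frac{35495}{V{\left(-15,97 + 157 \right)}} = - \frac{35495}{\frac{1}{-55 - 15}} = - \frac{35495}{\frac{1}{-70}} = - \frac{35495}{- \frac{1}{70}} = \left(-35495\right) \left(-70\right) = 2484650$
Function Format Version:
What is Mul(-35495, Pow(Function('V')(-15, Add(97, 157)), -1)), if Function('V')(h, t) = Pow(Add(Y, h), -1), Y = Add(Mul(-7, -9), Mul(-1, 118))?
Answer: 2484650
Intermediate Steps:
Y = -55 (Y = Add(63, -118) = -55)
Function('V')(h, t) = Pow(Add(-55, h), -1)
Mul(-35495, Pow(Function('V')(-15, Add(97, 157)), -1)) = Mul(-35495, Pow(Pow(Add(-55, -15), -1), -1)) = Mul(-35495, Pow(Pow(-70, -1), -1)) = Mul(-35495, Pow(Rational(-1, 70), -1)) = Mul(-35495, -70) = 2484650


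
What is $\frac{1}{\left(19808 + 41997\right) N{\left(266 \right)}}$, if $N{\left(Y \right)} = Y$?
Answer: $\frac{1}{16440130} \approx 6.0827 \cdot 10^{-8}$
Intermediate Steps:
$\frac{1}{\left(19808 + 41997\right) N{\left(266 \right)}} = \frac{1}{\left(19808 + 41997\right) 266} = \frac{1}{61805} \cdot \frac{1}{266} = \frac{1}{16440130}$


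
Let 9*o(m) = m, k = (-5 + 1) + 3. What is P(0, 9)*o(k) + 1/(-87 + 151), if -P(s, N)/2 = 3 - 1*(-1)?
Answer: 521/576 ≈ 0.90451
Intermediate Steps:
P(s, N) = -8 (P(s, N) = -2*(3 - 1*(-1)) = -2*(3 + 1) = -2*4 = -8)
k = -1 (k = -4 + 3 = -1)
o(m) = m/9
P(0, 9)*o(k) + 1/(-87 + 151) = -8*(-1)/9 + 1/(-87 + 151) = -8*(-1/9) + 1/64 = 8/9 + 1/64 = 521/576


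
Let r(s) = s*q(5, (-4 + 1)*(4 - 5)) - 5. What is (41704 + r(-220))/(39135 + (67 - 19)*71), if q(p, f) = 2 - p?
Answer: 42359/42543 ≈ 0.99568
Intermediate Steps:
r(s) = -5 - 3*s (r(s) = s*(2 - 1*5) - 5 = s*(2 - 5) - 5 = s*(-3) - 5 = -3*s - 5 = -5 - 3*s)
(41704 + r(-220))/(39135 + (67 - 19)*71) = (41704 + (-5 - 3*(-220)))/(39135 + (67 - 19)*71) = (41704 + (-5 + 660))/(39135 + 48*71) = (41704 + 655)/(39135 + 3408) = 42359/42543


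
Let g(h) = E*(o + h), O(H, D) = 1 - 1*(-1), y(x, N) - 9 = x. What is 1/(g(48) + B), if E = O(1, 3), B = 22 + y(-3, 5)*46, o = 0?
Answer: 1/394 ≈ 0.0025381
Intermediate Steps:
y(x, N) = 9 + x
O(H, D) = 2 (O(H, D) = 1 + 1 = 2)
B = 298 (B = 22 + (9 - 3)*46 = 22 + 6*46 = 22 + 276 = 298)
E = 2
g(h) = 2*h (g(h) = 2*(0 + h) = 2*h)
1/(g(48) + B) = 1/(2*48 + 298) = 1/(96 + 298) = 1/394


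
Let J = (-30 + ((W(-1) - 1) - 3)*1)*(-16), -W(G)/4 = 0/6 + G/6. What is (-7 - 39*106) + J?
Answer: -10823/3 ≈ -3607.7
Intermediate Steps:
W(G) = -2*G/3 (W(G) = -4*(0/6 + G/6) = -4*(0*(⅙) + G*(⅙)) = -4*(0 + G/6) = -2*G/3)
J = 1600/3 (J = (-30 + ((-⅔*(-1) - 1) - 3)*1)*(-16) = (-30 + ((⅔ - 1) - 3)*1)*(-16) = (-30 + (-⅓ - 3)*1)*(-16) = (-30 - 10/3*1)*(-16) = (-30 - 10/3)*(-16) = -100/3*(-16) = 1600/3 ≈ 533.33)
(-7 - 39*106) + J = (-7 - 39*106) + 1600/3 = (-7 - 4134) + 1600/3 = -4141 + 1600/3 = -10823/3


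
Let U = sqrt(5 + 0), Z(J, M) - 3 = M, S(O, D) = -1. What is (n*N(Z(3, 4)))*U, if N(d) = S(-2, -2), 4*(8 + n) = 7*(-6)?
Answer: 37*sqrt(5)/2 ≈ 41.367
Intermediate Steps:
n = -37/2 (n = -8 + (7*(-6))/4 = -8 + (1/4)*(-42) = -8 - 21/2 = -37/2 ≈ -18.500)
Z(J, M) = 3 + M
N(d) = -1
U = sqrt(5) ≈ 2.2361
(n*N(Z(3, 4)))*U = (-37/2*(-1))*sqrt(5) = 37*sqrt(5)/2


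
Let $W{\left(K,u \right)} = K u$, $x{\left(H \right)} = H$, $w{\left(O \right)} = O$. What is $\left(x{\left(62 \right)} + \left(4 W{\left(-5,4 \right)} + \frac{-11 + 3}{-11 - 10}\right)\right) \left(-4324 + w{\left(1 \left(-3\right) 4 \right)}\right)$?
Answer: $\frac{1604320}{21} \approx 76396.0$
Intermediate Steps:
$\left(x{\left(62 \right)} + \left(4 W{\left(-5,4 \right)} + \frac{-11 + 3}{-11 - 10}\right)\right) \left(-4324 + w{\left(1 \left(-3\right) 4 \right)}\right) = \left(62 + \left(4 \left(\left(-5\right) 4\right) + \frac{-11 + 3}{-11 - 10}\right)\right) \left(-4324 + 1 \left(-3\right) 4\right) = \left(62 - \left(80 + \frac{8}{-21}\right)\right) \left(-4324 - 12\right) = \left(62 - \frac{1672}{21}\right) \left(-4324 - 12\right) = \left(62 + \left(-80 + \frac{8}{21}\right)\right) \left(-4336\right) = \left(62 - \frac{1672}{21}\right) \left(-4336\right) = \left(- \frac{370}{21}\right) \left(-4336\right) = \frac{1604320}{21}$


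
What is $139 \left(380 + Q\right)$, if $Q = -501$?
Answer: $-16819$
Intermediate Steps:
$139 \left(380 + Q\right) = 139 \left(380 - 501\right) = 139 \left(-121\right) = -16819$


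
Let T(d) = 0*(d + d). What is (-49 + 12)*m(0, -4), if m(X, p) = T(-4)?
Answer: 0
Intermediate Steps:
T(d) = 0 (T(d) = 0*(2*d) = 0)
m(X, p) = 0
(-49 + 12)*m(0, -4) = (-49 + 12)*0 = -37*0 = 0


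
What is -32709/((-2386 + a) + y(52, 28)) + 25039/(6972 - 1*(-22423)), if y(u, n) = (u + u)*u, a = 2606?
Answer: -273520521/55145020 ≈ -4.9600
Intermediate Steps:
y(u, n) = 2*u² (y(u, n) = (2*u)*u = 2*u²)
-32709/((-2386 + a) + y(52, 28)) + 25039/(6972 - 1*(-22423)) = -32709/((-2386 + 2606) + 2*52²) + 25039/(6972 - 1*(-22423)) = -32709/(220 + 2*2704) + 25039/(6972 + 22423) = -32709/(220 + 5408) + 25039/29395 = -32709/5628 + 25039*(1/29395) = -32709*1/5628 + 25039/29395 = -10903/1876 + 25039/29395 = -273520521/55145020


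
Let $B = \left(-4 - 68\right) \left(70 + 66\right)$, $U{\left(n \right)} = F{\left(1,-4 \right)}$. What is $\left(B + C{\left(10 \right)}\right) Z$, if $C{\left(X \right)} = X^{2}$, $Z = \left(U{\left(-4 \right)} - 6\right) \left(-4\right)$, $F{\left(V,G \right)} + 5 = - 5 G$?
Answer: $348912$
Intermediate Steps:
$F{\left(V,G \right)} = -5 - 5 G$
$U{\left(n \right)} = 15$ ($U{\left(n \right)} = -5 - -20 = -5 + 20 = 15$)
$Z = -36$ ($Z = \left(15 - 6\right) \left(-4\right) = 9 \left(-4\right) = -36$)
$B = -9792$ ($B = \left(-72\right) 136 = -9792$)
$\left(B + C{\left(10 \right)}\right) Z = \left(-9792 + 10^{2}\right) \left(-36\right) = \left(-9792 + 100\right) \left(-36\right) = \left(-9692\right) \left(-36\right) = 348912$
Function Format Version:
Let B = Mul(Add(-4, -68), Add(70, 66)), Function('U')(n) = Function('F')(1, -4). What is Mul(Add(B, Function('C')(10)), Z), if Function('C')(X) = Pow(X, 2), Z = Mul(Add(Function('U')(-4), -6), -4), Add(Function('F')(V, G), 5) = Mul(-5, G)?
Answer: 348912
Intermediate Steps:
Function('F')(V, G) = Add(-5, Mul(-5, G))
Function('U')(n) = 15 (Function('U')(n) = Add(-5, Mul(-5, -4)) = Add(-5, 20) = 15)
Z = -36 (Z = Mul(Add(15, -6), -4) = Mul(9, -4) = -36)
B = -9792 (B = Mul(-72, 136) = -9792)
Mul(Add(B, Function('C')(10)), Z) = Mul(Add(-9792, Pow(10, 2)), -36) = Mul(Add(-9792, 100), -36) = Mul(-9692, -36) = 348912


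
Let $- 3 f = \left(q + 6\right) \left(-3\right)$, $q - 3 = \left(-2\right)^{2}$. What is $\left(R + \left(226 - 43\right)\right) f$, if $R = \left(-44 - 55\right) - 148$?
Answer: $-832$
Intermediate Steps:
$q = 7$ ($q = 3 + \left(-2\right)^{2} = 3 + 4 = 7$)
$f = 13$ ($f = - \frac{\left(7 + 6\right) \left(-3\right)}{3} = - \frac{13 \left(-3\right)}{3} = \left(- \frac{1}{3}\right) \left(-39\right) = 13$)
$R = -247$ ($R = -99 - 148 = -247$)
$\left(R + \left(226 - 43\right)\right) f = \left(-247 + \left(226 - 43\right)\right) 13 = \left(-247 + 183\right) 13 = \left(-64\right) 13 = -832$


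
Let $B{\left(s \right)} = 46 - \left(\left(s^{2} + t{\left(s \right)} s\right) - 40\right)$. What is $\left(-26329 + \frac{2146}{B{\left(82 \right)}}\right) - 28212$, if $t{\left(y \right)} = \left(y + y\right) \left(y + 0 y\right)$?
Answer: $- \frac{30253184740}{554687} \approx -54541.0$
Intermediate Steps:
$t{\left(y \right)} = 2 y^{2}$ ($t{\left(y \right)} = 2 y \left(y + 0\right) = 2 y y = 2 y^{2}$)
$B{\left(s \right)} = 86 - s^{2} - 2 s^{3}$ ($B{\left(s \right)} = 46 - \left(\left(s^{2} + 2 s^{2} s\right) - 40\right) = 46 - \left(\left(s^{2} + 2 s^{3}\right) - 40\right) = 46 - \left(-40 + s^{2} + 2 s^{3}\right) = 86 - s^{2} - 2 s^{3}$)
$\left(-26329 + \frac{2146}{B{\left(82 \right)}}\right) - 28212 = \left(-26329 + \frac{2146}{86 - 82^{2} - 2 \cdot 82^{3}}\right) - 28212 = \left(-26329 + \frac{2146}{86 - 6724 - 1102736}\right) - 28212 = \left(-26329 + \frac{2146}{-1109374}\right) - 28212 = \left(-26329 + 2146 \left(- \frac{1}{1109374}\right)\right) - 28212 = \left(-26329 - \frac{1073}{554687}\right) - 28212 = - \frac{14604355096}{554687} - 28212 = - \frac{30253184740}{554687}$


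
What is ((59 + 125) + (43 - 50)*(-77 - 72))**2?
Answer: 1505529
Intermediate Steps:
((59 + 125) + (43 - 50)*(-77 - 72))**2 = (184 - 7*(-149))**2 = (184 + 1043)**2 = 1227**2 = 1505529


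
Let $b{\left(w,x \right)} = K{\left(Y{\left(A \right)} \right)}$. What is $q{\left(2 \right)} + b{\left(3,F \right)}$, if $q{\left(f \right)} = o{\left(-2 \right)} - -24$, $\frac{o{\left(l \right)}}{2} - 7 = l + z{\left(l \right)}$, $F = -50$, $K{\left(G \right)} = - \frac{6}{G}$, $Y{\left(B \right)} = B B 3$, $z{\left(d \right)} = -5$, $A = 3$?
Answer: $\frac{214}{9} \approx 23.778$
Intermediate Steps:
$Y{\left(B \right)} = 3 B^{2}$ ($Y{\left(B \right)} = B^{2} \cdot 3 = 3 B^{2}$)
$b{\left(w,x \right)} = - \frac{2}{9}$ ($b{\left(w,x \right)} = - \frac{6}{3 \cdot 3^{2}} = - \frac{6}{3 \cdot 9} = - \frac{6}{27} = \left(-6\right) \frac{1}{27} = - \frac{2}{9}$)
$o{\left(l \right)} = 4 + 2 l$ ($o{\left(l \right)} = 14 + 2 \left(l - 5\right) = 14 + 2 \left(-5 + l\right) = 14 + \left(-10 + 2 l\right) = 4 + 2 l$)
$q{\left(f \right)} = 24$ ($q{\left(f \right)} = \left(4 + 2 \left(-2\right)\right) - -24 = \left(4 - 4\right) + 24 = 0 + 24 = 24$)
$q{\left(2 \right)} + b{\left(3,F \right)} = 24 - \frac{2}{9} = \frac{214}{9}$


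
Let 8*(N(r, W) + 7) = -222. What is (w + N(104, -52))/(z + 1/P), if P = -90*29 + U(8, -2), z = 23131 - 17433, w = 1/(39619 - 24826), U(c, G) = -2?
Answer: -1342713619/220166807775 ≈ -0.0060986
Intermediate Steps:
N(r, W) = -139/4 (N(r, W) = -7 + (⅛)*(-222) = -7 - 111/4 = -139/4)
w = 1/14793 ≈ 6.7600e-5
z = 5698
P = -2612 (P = -90*29 - 2 = -2610 - 2 = -2612)
(w + N(104, -52))/(z + 1/P) = (1/14793 - 139/4)/(5698 + 1/(-2612)) = -2056223/(59172*(5698 - 1/2612)) = -2056223/(59172*14883175/2612) = -2056223/59172*2612/14883175 = -1342713619/220166807775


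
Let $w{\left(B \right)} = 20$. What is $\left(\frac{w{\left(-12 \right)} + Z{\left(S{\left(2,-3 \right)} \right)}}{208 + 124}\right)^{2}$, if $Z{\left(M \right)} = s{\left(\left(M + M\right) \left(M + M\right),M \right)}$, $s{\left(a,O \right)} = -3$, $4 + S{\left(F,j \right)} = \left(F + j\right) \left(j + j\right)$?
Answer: $\frac{289}{110224} \approx 0.0026219$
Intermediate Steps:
$S{\left(F,j \right)} = -4 + 2 j \left(F + j\right)$ ($S{\left(F,j \right)} = -4 + \left(F + j\right) \left(j + j\right) = -4 + \left(F + j\right) 2 j = -4 + 2 j \left(F + j\right)$)
$Z{\left(M \right)} = -3$
$\left(\frac{w{\left(-12 \right)} + Z{\left(S{\left(2,-3 \right)} \right)}}{208 + 124}\right)^{2} = \left(\frac{20 - 3}{208 + 124}\right)^{2} = \left(\frac{17}{332}\right)^{2} = \frac{289}{110224}$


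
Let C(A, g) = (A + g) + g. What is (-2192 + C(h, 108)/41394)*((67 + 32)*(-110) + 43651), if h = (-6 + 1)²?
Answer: -2972582668727/41394 ≈ -7.1812e+7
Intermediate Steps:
h = 25 (h = (-5)² = 25)
C(A, g) = A + 2*g
(-2192 + C(h, 108)/41394)*((67 + 32)*(-110) + 43651) = (-2192 + (25 + 2*108)/41394)*((67 + 32)*(-110) + 43651) = (-2192 + (25 + 216)*(1/41394))*(99*(-110) + 43651) = (-2192 + 241*(1/41394))*(-10890 + 43651) = (-2192 + 241/41394)*32761 = -90735407/41394*32761 = -2972582668727/41394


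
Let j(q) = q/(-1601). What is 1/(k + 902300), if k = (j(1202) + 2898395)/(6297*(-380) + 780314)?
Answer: 2581686146/2329450769206607 ≈ 1.1083e-6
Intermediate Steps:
j(q) = -q/1601 (j(q) = q*(-1/1601) = -q/1601)
k = -4640329193/2581686146 (k = (-1/1601*1202 + 2898395)/(6297*(-380) + 780314) = (-1202/1601 + 2898395)/(-2392860 + 780314) = (4640329193/1601)/(-1612546) = (4640329193/1601)*(-1/1612546) = -4640329193/2581686146 ≈ -1.7974)
1/(k + 902300) = 1/(-4640329193/2581686146 + 902300) = 1/(2329450769206607/2581686146) = 2581686146/2329450769206607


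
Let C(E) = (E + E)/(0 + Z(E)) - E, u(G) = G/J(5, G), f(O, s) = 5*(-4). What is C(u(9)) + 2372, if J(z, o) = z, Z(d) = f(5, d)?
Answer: 118501/50 ≈ 2370.0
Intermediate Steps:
f(O, s) = -20
Z(d) = -20
u(G) = G/5
C(E) = -11*E/10 (C(E) = (E + E)/(0 - 20) - E = (2*E)/(-20) - E = (2*E)*(-1/20) - E = -E/10 - E = -11*E/10)
C(u(9)) + 2372 = -11*9/50 + 2372 = -11/10*9/5 + 2372 = -99/50 + 2372 = 118501/50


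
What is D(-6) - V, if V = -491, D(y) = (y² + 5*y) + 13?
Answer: 510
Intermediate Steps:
D(y) = 13 + y² + 5*y
D(-6) - V = (13 + (-6)² + 5*(-6)) - 1*(-491) = (13 + 36 - 30) + 491 = 19 + 491 = 510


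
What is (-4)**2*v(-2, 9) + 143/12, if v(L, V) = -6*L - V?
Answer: 719/12 ≈ 59.917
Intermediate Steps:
v(L, V) = -V - 6*L
(-4)**2*v(-2, 9) + 143/12 = (-4)**2*(-1*9 - 6*(-2)) + 143/12 = 16*(-9 + 12) + 143*(1/12) = 16*3 + 143/12 = 48 + 143/12 = 719/12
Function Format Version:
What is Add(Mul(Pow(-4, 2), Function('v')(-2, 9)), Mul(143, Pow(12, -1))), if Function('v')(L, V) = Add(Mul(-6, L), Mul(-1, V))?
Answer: Rational(719, 12) ≈ 59.917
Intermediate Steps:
Function('v')(L, V) = Add(Mul(-1, V), Mul(-6, L))
Add(Mul(Pow(-4, 2), Function('v')(-2, 9)), Mul(143, Pow(12, -1))) = Add(Mul(Pow(-4, 2), Add(Mul(-1, 9), Mul(-6, -2))), Mul(143, Pow(12, -1))) = Add(Mul(16, Add(-9, 12)), Mul(143, Rational(1, 12))) = Add(Mul(16, 3), Rational(143, 12)) = Add(48, Rational(143, 12)) = Rational(719, 12)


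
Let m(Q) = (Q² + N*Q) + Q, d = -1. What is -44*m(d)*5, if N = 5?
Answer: 1100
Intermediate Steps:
m(Q) = Q² + 6*Q (m(Q) = (Q² + 5*Q) + Q = Q² + 6*Q)
-44*m(d)*5 = -(-44)*(6 - 1)*5 = -(-44)*5*5 = -44*(-5)*5 = 220*5 = 1100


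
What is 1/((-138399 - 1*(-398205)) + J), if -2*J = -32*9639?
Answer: 1/414030 ≈ 2.4153e-6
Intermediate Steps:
J = 154224 (J = -(-16)*9639 = -1/2*(-308448) = 154224)
1/((-138399 - 1*(-398205)) + J) = 1/((-138399 - 1*(-398205)) + 154224) = 1/((-138399 + 398205) + 154224) = 1/(259806 + 154224) = 1/414030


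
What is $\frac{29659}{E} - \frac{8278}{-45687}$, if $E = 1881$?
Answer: $\frac{24045643}{1507671} \approx 15.949$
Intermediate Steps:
$\frac{29659}{E} - \frac{8278}{-45687} = \frac{29659}{1881} - \frac{8278}{-45687} = 29659 \cdot \frac{1}{1881} - - \frac{8278}{45687} = \frac{1561}{99} + \frac{8278}{45687} = \frac{24045643}{1507671}$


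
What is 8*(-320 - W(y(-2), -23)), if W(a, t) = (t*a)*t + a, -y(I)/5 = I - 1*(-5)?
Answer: 61040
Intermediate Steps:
y(I) = -25 - 5*I (y(I) = -5*(I - 1*(-5)) = -5*(I + 5) = -5*(5 + I) = -25 - 5*I)
W(a, t) = a + a*t**2 (W(a, t) = (a*t)*t + a = a*t**2 + a = a + a*t**2)
8*(-320 - W(y(-2), -23)) = 8*(-320 - (-25 - 5*(-2))*(1 + (-23)**2)) = 8*(-320 - (-25 + 10)*(1 + 529)) = 8*(-320 - (-15)*530) = 8*(-320 - 1*(-7950)) = 8*(-320 + 7950) = 8*7630 = 61040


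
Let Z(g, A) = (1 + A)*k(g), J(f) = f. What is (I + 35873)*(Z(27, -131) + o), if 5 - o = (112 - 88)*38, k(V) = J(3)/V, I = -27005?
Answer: -24514108/3 ≈ -8.1714e+6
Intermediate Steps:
k(V) = 3/V
o = -907 (o = 5 - (112 - 88)*38 = 5 - 24*38 = 5 - 1*912 = 5 - 912 = -907)
Z(g, A) = 3*(1 + A)/g (Z(g, A) = (1 + A)*(3/g) = 3*(1 + A)/g)
(I + 35873)*(Z(27, -131) + o) = (-27005 + 35873)*(3*(1 - 131)/27 - 907) = 8868*(3*(1/27)*(-130) - 907) = 8868*(-130/9 - 907) = 8868*(-8293/9) = -24514108/3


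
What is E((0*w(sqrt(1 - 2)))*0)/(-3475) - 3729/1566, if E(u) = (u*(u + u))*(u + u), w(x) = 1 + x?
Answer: -1243/522 ≈ -2.3812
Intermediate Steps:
E(u) = 4*u**3 (E(u) = (u*(2*u))*(2*u) = (2*u**2)*(2*u) = 4*u**3)
E((0*w(sqrt(1 - 2)))*0)/(-3475) - 3729/1566 = (4*((0*(1 + sqrt(1 - 2)))*0)**3)/(-3475) - 3729/1566 = (4*((0*(1 + sqrt(-1)))*0)**3)*(-1/3475) - 3729*1/1566 = (4*((0*(1 + I))*0)**3)*(-1/3475) - 1243/522 = (4*(0*0)**3)*(-1/3475) - 1243/522 = (4*0**3)*(-1/3475) - 1243/522 = (4*0)*(-1/3475) - 1243/522 = 0*(-1/3475) - 1243/522 = 0 - 1243/522 = -1243/522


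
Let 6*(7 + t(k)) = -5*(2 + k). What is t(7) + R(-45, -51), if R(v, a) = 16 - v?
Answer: 93/2 ≈ 46.500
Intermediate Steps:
t(k) = -26/3 - 5*k/6 (t(k) = -7 + (-5*(2 + k))/6 = -7 + (-10 - 5*k)/6 = -7 + (-5/3 - 5*k/6) = -26/3 - 5*k/6)
t(7) + R(-45, -51) = (-26/3 - ⅚*7) + (16 - 1*(-45)) = (-26/3 - 35/6) + (16 + 45) = -29/2 + 61 = 93/2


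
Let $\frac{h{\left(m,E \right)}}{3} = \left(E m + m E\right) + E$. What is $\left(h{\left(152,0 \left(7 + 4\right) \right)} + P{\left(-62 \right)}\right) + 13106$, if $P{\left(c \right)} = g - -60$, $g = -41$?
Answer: $13125$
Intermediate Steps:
$h{\left(m,E \right)} = 3 E + 6 E m$ ($h{\left(m,E \right)} = 3 \left(\left(E m + m E\right) + E\right) = 3 \left(\left(E m + E m\right) + E\right) = 3 \left(2 E m + E\right) = 3 \left(E + 2 E m\right) = 3 E + 6 E m$)
$P{\left(c \right)} = 19$ ($P{\left(c \right)} = -41 - -60 = -41 + 60 = 19$)
$\left(h{\left(152,0 \left(7 + 4\right) \right)} + P{\left(-62 \right)}\right) + 13106 = \left(3 \cdot 0 \left(7 + 4\right) \left(1 + 2 \cdot 152\right) + 19\right) + 13106 = \left(3 \cdot 0 \cdot 11 \left(1 + 304\right) + 19\right) + 13106 = \left(3 \cdot 0 \cdot 305 + 19\right) + 13106 = \left(0 + 19\right) + 13106 = 19 + 13106 = 13125$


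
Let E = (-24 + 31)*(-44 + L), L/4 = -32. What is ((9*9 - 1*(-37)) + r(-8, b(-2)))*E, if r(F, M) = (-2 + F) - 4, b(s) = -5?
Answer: -125216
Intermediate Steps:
L = -128 (L = 4*(-32) = -128)
r(F, M) = -6 + F
E = -1204 (E = (-24 + 31)*(-44 - 128) = 7*(-172) = -1204)
((9*9 - 1*(-37)) + r(-8, b(-2)))*E = ((9*9 - 1*(-37)) + (-6 - 8))*(-1204) = ((81 + 37) - 14)*(-1204) = (118 - 14)*(-1204) = 104*(-1204) = -125216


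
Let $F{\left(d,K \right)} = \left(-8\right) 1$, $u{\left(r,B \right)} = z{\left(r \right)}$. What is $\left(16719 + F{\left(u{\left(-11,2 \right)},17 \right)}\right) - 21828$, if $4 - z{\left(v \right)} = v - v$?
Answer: $-5117$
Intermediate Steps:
$z{\left(v \right)} = 4$ ($z{\left(v \right)} = 4 - \left(v - v\right) = 4 - 0 = 4 + 0 = 4$)
$u{\left(r,B \right)} = 4$
$F{\left(d,K \right)} = -8$
$\left(16719 + F{\left(u{\left(-11,2 \right)},17 \right)}\right) - 21828 = \left(16719 - 8\right) - 21828 = 16711 - 21828 = -5117$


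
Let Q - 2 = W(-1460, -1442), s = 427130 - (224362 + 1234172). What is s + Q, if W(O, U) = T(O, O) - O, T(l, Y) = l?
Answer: -1031402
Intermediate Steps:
s = -1031404 (s = 427130 - 1*1458534 = 427130 - 1458534 = -1031404)
W(O, U) = 0 (W(O, U) = O - O = 0)
Q = 2 (Q = 2 + 0 = 2)
s + Q = -1031404 + 2 = -1031402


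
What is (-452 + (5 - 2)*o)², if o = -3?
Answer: 212521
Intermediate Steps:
(-452 + (5 - 2)*o)² = (-452 + (5 - 2)*(-3))² = (-452 + 3*(-3))² = (-452 - 9)² = (-461)² = 212521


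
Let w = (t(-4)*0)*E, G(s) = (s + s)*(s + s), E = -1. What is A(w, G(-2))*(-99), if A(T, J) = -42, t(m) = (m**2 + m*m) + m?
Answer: 4158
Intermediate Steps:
t(m) = m + 2*m**2 (t(m) = (m**2 + m**2) + m = 2*m**2 + m = m + 2*m**2)
G(s) = 4*s**2 (G(s) = (2*s)*(2*s) = 4*s**2)
w = 0 (w = (-4*(1 + 2*(-4))*0)*(-1) = (-4*(1 - 8)*0)*(-1) = (-4*(-7)*0)*(-1) = (28*0)*(-1) = 0*(-1) = 0)
A(w, G(-2))*(-99) = -42*(-99) = 4158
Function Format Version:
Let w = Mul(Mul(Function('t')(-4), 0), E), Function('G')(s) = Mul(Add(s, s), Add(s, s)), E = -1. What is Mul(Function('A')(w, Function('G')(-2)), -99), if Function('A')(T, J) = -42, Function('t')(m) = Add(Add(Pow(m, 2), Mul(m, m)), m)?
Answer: 4158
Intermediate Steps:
Function('t')(m) = Add(m, Mul(2, Pow(m, 2))) (Function('t')(m) = Add(Add(Pow(m, 2), Pow(m, 2)), m) = Add(Mul(2, Pow(m, 2)), m) = Add(m, Mul(2, Pow(m, 2))))
Function('G')(s) = Mul(4, Pow(s, 2)) (Function('G')(s) = Mul(Mul(2, s), Mul(2, s)) = Mul(4, Pow(s, 2)))
w = 0 (w = Mul(Mul(Mul(-4, Add(1, Mul(2, -4))), 0), -1) = Mul(Mul(Mul(-4, Add(1, -8)), 0), -1) = Mul(Mul(Mul(-4, -7), 0), -1) = Mul(Mul(28, 0), -1) = Mul(0, -1) = 0)
Mul(Function('A')(w, Function('G')(-2)), -99) = Mul(-42, -99) = 4158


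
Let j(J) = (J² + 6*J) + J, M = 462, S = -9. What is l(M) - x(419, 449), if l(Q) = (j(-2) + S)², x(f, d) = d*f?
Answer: -187770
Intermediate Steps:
j(J) = J² + 7*J
l(Q) = 361 (l(Q) = (-2*(7 - 2) - 9)² = (-2*5 - 9)² = (-10 - 9)² = (-19)² = 361)
l(M) - x(419, 449) = 361 - 449*419 = 361 - 1*188131 = 361 - 188131 = -187770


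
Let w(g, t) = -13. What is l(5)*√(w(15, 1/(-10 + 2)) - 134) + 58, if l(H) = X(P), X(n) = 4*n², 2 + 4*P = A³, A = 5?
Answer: 58 + 105903*I*√3/4 ≈ 58.0 + 45857.0*I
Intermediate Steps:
P = 123/4 (P = -½ + (¼)*5³ = -½ + (¼)*125 = -½ + 125/4 = 123/4 ≈ 30.750)
l(H) = 15129/4 (l(H) = 4*(123/4)² = 4*(15129/16) = 15129/4)
l(5)*√(w(15, 1/(-10 + 2)) - 134) + 58 = 15129*√(-13 - 134)/4 + 58 = 15129*√(-147)/4 + 58 = 15129*(7*I*√3)/4 + 58 = 105903*I*√3/4 + 58 = 58 + 105903*I*√3/4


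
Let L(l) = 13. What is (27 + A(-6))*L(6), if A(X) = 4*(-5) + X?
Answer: 13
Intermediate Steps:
A(X) = -20 + X
(27 + A(-6))*L(6) = (27 + (-20 - 6))*13 = (27 - 26)*13 = 1*13 = 13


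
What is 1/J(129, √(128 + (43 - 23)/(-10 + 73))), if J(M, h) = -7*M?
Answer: -1/903 ≈ -0.0011074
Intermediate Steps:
1/J(129, √(128 + (43 - 23)/(-10 + 73))) = 1/(-7*129) = 1/(-903) = -1/903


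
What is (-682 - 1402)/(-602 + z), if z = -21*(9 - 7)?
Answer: 521/161 ≈ 3.2360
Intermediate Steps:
z = -42 (z = -21*2 = -42)
(-682 - 1402)/(-602 + z) = (-682 - 1402)/(-602 - 42) = -2084/(-644) = -2084*(-1/644) = 521/161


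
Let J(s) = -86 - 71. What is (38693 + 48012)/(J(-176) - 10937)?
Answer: -86705/11094 ≈ -7.8155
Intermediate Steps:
J(s) = -157
(38693 + 48012)/(J(-176) - 10937) = (38693 + 48012)/(-157 - 10937) = 86705/(-11094) = 86705*(-1/11094) = -86705/11094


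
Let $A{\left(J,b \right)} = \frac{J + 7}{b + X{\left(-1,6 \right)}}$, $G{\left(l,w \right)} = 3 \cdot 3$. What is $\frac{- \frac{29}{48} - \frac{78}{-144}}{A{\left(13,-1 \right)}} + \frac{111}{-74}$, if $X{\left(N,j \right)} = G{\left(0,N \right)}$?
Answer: $- \frac{61}{40} \approx -1.525$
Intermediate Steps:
$G{\left(l,w \right)} = 9$
$X{\left(N,j \right)} = 9$
$A{\left(J,b \right)} = \frac{7 + J}{9 + b}$ ($A{\left(J,b \right)} = \frac{J + 7}{b + 9} = \frac{7 + J}{9 + b}$)
$\frac{- \frac{29}{48} - \frac{78}{-144}}{A{\left(13,-1 \right)}} + \frac{111}{-74} = \frac{- \frac{29}{48} - \frac{78}{-144}}{\frac{1}{9 - 1} \left(7 + 13\right)} + \frac{111}{-74} = \frac{\left(-29\right) \frac{1}{48} - - \frac{13}{24}}{\frac{1}{8} \cdot 20} + 111 \left(- \frac{1}{74}\right) = \frac{- \frac{29}{48} + \frac{13}{24}}{\frac{1}{8} \cdot 20} - \frac{3}{2} = - \frac{1}{16 \cdot \frac{5}{2}} - \frac{3}{2} = \left(- \frac{1}{16}\right) \frac{2}{5} - \frac{3}{2} = - \frac{1}{40} - \frac{3}{2} = - \frac{61}{40}$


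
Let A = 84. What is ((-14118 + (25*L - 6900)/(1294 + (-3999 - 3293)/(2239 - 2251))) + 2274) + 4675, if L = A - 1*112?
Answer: -8184389/1141 ≈ -7173.0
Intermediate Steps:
L = -28 (L = 84 - 1*112 = 84 - 112 = -28)
((-14118 + (25*L - 6900)/(1294 + (-3999 - 3293)/(2239 - 2251))) + 2274) + 4675 = ((-14118 + (25*(-28) - 6900)/(1294 + (-3999 - 3293)/(2239 - 2251))) + 2274) + 4675 = ((-14118 + (-700 - 6900)/(1294 - 7292/(-12))) + 2274) + 4675 = ((-14118 - 7600/(1294 - 7292*(-1/12))) + 2274) + 4675 = ((-14118 - 7600/(1294 + 1823/3)) + 2274) + 4675 = ((-14118 - 7600/5705/3) + 2274) + 4675 = ((-14118 - 7600*3/5705) + 2274) + 4675 = ((-14118 - 4560/1141) + 2274) + 4675 = (-16113198/1141 + 2274) + 4675 = -13518564/1141 + 4675 = -8184389/1141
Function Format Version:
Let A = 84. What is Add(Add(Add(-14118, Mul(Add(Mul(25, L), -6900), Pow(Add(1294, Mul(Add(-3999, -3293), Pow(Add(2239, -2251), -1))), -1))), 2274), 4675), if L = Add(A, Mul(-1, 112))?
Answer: Rational(-8184389, 1141) ≈ -7173.0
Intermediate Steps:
L = -28 (L = Add(84, Mul(-1, 112)) = Add(84, -112) = -28)
Add(Add(Add(-14118, Mul(Add(Mul(25, L), -6900), Pow(Add(1294, Mul(Add(-3999, -3293), Pow(Add(2239, -2251), -1))), -1))), 2274), 4675) = Add(Add(Add(-14118, Mul(Add(Mul(25, -28), -6900), Pow(Add(1294, Mul(Add(-3999, -3293), Pow(Add(2239, -2251), -1))), -1))), 2274), 4675) = Add(Add(Add(-14118, Mul(Add(-700, -6900), Pow(Add(1294, Mul(-7292, Pow(-12, -1))), -1))), 2274), 4675) = Add(Add(Add(-14118, Mul(-7600, Pow(Add(1294, Mul(-7292, Rational(-1, 12))), -1))), 2274), 4675) = Add(Add(Add(-14118, Mul(-7600, Pow(Add(1294, Rational(1823, 3)), -1))), 2274), 4675) = Add(Add(Add(-14118, Mul(-7600, Pow(Rational(5705, 3), -1))), 2274), 4675) = Add(Add(Add(-14118, Mul(-7600, Rational(3, 5705))), 2274), 4675) = Add(Add(Add(-14118, Rational(-4560, 1141)), 2274), 4675) = Add(Add(Rational(-16113198, 1141), 2274), 4675) = Add(Rational(-13518564, 1141), 4675) = Rational(-8184389, 1141)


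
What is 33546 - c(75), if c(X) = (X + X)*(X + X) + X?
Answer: 10971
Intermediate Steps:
c(X) = X + 4*X² (c(X) = (2*X)*(2*X) + X = 4*X² + X = X + 4*X²)
33546 - c(75) = 33546 - 75*(1 + 4*75) = 33546 - 75*(1 + 300) = 33546 - 75*301 = 33546 - 1*22575 = 33546 - 22575 = 10971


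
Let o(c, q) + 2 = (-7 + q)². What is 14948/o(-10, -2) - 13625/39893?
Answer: 595244189/3151547 ≈ 188.87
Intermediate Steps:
o(c, q) = -2 + (-7 + q)²
14948/o(-10, -2) - 13625/39893 = 14948/(-2 + (-7 - 2)²) - 13625/39893 = 14948/(-2 + (-9)²) - 13625*1/39893 = 14948/(-2 + 81) - 13625/39893 = 14948/79 - 13625/39893 = 595244189/3151547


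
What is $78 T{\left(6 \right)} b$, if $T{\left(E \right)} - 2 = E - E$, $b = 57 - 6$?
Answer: $7956$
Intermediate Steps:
$b = 51$ ($b = 57 - 6 = 51$)
$T{\left(E \right)} = 2$ ($T{\left(E \right)} = 2 + \left(E - E\right) = 2 + 0 = 2$)
$78 T{\left(6 \right)} b = 78 \cdot 2 \cdot 51 = 156 \cdot 51 = 7956$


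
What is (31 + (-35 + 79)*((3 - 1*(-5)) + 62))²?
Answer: 9678321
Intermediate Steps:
(31 + (-35 + 79)*((3 - 1*(-5)) + 62))² = (31 + 44*((3 + 5) + 62))² = (31 + 44*(8 + 62))² = (31 + 44*70)² = (31 + 3080)² = 3111² = 9678321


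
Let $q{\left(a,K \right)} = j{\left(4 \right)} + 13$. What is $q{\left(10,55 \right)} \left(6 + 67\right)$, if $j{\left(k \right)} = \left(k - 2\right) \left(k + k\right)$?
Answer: $2117$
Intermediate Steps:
$j{\left(k \right)} = 2 k \left(-2 + k\right)$ ($j{\left(k \right)} = \left(-2 + k\right) 2 k = 2 k \left(-2 + k\right)$)
$q{\left(a,K \right)} = 29$ ($q{\left(a,K \right)} = 2 \cdot 4 \left(-2 + 4\right) + 13 = 2 \cdot 4 \cdot 2 + 13 = 16 + 13 = 29$)
$q{\left(10,55 \right)} \left(6 + 67\right) = 29 \left(6 + 67\right) = 29 \cdot 73 = 2117$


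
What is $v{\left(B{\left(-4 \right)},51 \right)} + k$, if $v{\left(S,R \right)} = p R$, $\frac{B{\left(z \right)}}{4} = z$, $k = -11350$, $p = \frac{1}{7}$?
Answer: $- \frac{79399}{7} \approx -11343.0$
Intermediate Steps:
$p = \frac{1}{7} \approx 0.14286$
$B{\left(z \right)} = 4 z$
$v{\left(S,R \right)} = \frac{R}{7}$
$v{\left(B{\left(-4 \right)},51 \right)} + k = \frac{1}{7} \cdot 51 - 11350 = \frac{51}{7} - 11350 = - \frac{79399}{7}$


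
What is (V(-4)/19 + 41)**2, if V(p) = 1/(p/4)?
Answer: 605284/361 ≈ 1676.7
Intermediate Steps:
V(p) = 4/p (V(p) = 1/(p*(1/4)) = 1/(p/4) = 4/p)
(V(-4)/19 + 41)**2 = ((4/(-4))/19 + 41)**2 = ((4*(-1/4))*(1/19) + 41)**2 = (-1*1/19 + 41)**2 = (-1/19 + 41)**2 = (778/19)**2 = 605284/361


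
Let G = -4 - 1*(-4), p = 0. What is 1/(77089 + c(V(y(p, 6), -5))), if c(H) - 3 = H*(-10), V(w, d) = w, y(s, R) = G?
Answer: 1/77092 ≈ 1.2972e-5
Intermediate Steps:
G = 0 (G = -4 + 4 = 0)
y(s, R) = 0
c(H) = 3 - 10*H (c(H) = 3 + H*(-10) = 3 - 10*H)
1/(77089 + c(V(y(p, 6), -5))) = 1/(77089 + (3 - 10*0)) = 1/(77089 + (3 + 0)) = 1/(77089 + 3) = 1/77092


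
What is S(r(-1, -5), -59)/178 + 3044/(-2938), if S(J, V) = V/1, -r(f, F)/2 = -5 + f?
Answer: -357587/261482 ≈ -1.3675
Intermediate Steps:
r(f, F) = 10 - 2*f (r(f, F) = -2*(-5 + f) = 10 - 2*f)
S(J, V) = V (S(J, V) = V*1 = V)
S(r(-1, -5), -59)/178 + 3044/(-2938) = -59/178 + 3044/(-2938) = -59*1/178 + 3044*(-1/2938) = -59/178 - 1522/1469 = -357587/261482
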